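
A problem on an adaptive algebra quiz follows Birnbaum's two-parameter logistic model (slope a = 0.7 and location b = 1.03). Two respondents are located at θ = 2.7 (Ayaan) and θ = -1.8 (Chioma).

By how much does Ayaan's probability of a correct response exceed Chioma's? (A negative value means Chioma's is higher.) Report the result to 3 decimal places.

0.642

P(θ) = 1 / (1 + exp(−a(θ − b)))
P(Ayaan) = 0.7630  [exponent 1.1690]
P(Chioma) = 0.1212  [exponent -1.9810]
Difference = 0.7630 − 0.1212 = 0.6418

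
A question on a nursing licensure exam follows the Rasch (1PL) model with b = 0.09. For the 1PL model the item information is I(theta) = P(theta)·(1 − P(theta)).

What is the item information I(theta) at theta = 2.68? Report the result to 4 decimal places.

0.0649

P = 1/(1+e^{-2.5900}) = 0.9302
P(1−P) = 0.9302 × 0.0698 = 0.0649
I = P(1−P) = 0.06491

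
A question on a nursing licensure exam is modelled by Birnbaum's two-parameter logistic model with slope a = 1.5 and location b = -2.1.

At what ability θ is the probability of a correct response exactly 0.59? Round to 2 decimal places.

P(θ) = 1 / (1 + exp(−a(θ − b)))
logit = ln(0.5900/0.4100) = 0.3640
θ = b + logit/(a) = -2.1 + 0.3640/1.5000 = -1.8574

-1.86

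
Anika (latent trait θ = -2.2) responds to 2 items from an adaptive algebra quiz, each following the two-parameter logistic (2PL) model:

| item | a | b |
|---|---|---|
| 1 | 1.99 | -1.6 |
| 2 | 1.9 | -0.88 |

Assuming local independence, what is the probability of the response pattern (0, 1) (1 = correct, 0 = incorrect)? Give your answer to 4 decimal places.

P(θ) = 1 / (1 + exp(−a(θ − b)))
P_1 = 1/(1+e^{1.1940}) = 0.2325
P_2 = 1/(1+e^{2.5080}) = 0.0753
L = (1−P_1) × P_2 = 0.7675 × 0.0753 = 0.05779

0.0578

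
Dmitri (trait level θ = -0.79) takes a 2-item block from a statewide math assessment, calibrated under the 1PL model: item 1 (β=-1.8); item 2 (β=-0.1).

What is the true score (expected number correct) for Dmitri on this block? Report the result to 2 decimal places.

1.07

P(θ) = 1 / (1 + exp(−(θ − β)))
P_1 = 1/(1+e^{-1.0100}) = 0.7330
P_2 = 1/(1+e^{0.6900}) = 0.3340
E[score] = 0.7330 + 0.3340 = 1.0671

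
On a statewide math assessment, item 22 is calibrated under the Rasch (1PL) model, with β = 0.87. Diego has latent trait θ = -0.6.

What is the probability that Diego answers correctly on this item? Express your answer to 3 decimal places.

0.187

P(θ) = 1 / (1 + exp(−(θ − β)))
Exponent: (-0.6 − 0.87) = -1.4700
1/(1 + e^{1.4700}) = 0.1869
P = 0.1869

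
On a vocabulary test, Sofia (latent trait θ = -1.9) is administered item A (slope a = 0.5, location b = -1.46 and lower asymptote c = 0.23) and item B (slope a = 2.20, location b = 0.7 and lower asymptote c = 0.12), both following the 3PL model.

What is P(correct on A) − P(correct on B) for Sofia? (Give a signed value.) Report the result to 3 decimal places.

P(θ) = c + (1 − c) · 1 / (1 + exp(−a(θ − b)))
P_A = 0.5728
P_B = 0.1229
P_A − P_B = 0.4499

0.450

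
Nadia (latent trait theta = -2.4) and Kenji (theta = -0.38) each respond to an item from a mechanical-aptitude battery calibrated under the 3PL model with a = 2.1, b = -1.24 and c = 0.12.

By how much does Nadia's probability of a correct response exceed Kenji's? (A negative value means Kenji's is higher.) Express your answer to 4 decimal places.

P(theta) = c + (1 − c) · 1 / (1 + exp(−a(theta − b)))
P(Nadia) = 0.1908  [exponent -2.4360]
P(Kenji) = 0.8758  [exponent 1.8060]
Difference = 0.1908 − 0.8758 = -0.6850

-0.6850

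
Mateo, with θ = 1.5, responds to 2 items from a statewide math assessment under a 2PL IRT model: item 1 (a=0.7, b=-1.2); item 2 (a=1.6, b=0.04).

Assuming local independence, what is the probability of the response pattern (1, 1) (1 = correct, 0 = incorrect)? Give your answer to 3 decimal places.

0.792

P(θ) = 1 / (1 + exp(−a(θ − b)))
P_1 = 1/(1+e^{-1.8900}) = 0.8688
P_2 = 1/(1+e^{-2.3360}) = 0.9118
L = P_1 × P_2 = 0.8688 × 0.9118 = 0.79214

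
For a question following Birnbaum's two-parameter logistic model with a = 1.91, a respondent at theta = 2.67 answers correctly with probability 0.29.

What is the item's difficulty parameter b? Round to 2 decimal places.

3.14

P(theta) = 1 / (1 + exp(−a(theta − b)))
logit(0.29) = ln(0.29/0.71) = -0.8954
b = theta − logit/(a) = 2.67 − (-0.8954)/1.9100 = 3.1388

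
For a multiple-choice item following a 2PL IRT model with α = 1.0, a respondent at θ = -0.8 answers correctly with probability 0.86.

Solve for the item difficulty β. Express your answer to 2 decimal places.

P(θ) = 1 / (1 + exp(−α(θ − β)))
logit(0.86) = ln(0.86/0.14) = 1.8153
β = θ − logit/(α) = -0.8 − 1.8153/1.0000 = -2.6153

-2.62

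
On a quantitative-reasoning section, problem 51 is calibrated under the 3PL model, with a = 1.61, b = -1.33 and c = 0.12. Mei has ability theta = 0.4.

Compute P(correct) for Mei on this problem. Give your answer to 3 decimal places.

0.949

P(theta) = c + (1 − c) · 1 / (1 + exp(−a(theta − b)))
Exponent: 1.61 × (0.4 − (-1.33)) = 2.7853
1/(1 + e^{-2.7853}) = 0.9419
P = 0.12 + 0.88 × 0.9419 = 0.9489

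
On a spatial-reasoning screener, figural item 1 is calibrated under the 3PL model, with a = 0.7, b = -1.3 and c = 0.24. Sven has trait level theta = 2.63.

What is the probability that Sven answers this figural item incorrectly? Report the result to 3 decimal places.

0.046

P(theta) = c + (1 − c) · 1 / (1 + exp(−a(theta − b)))
Exponent: 0.7 × (2.63 − (-1.3)) = 2.7510
1/(1 + e^{-2.7510}) = 0.9400
P = 0.24 + 0.76 × 0.9400 = 0.9544
P(incorrect) = 1 − 0.9544 = 0.0456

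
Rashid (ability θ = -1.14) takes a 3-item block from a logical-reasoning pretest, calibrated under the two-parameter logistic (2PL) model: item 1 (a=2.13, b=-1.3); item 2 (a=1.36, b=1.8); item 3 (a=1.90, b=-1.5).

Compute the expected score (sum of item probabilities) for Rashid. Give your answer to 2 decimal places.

P(θ) = 1 / (1 + exp(−a(θ − b)))
P_1 = 1/(1+e^{-0.3408}) = 0.5844
P_2 = 1/(1+e^{3.9984}) = 0.0180
P_3 = 1/(1+e^{-0.6840}) = 0.6646
E[score] = 0.5844 + 0.0180 + 0.6646 = 1.2670

1.27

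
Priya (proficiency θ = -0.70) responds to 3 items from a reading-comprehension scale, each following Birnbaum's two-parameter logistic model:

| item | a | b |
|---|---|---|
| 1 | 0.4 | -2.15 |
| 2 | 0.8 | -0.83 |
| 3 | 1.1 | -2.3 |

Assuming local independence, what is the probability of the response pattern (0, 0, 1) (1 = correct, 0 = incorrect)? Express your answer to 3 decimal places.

0.145

P(θ) = 1 / (1 + exp(−a(θ − b)))
P_1 = 1/(1+e^{-0.5800}) = 0.6411
P_2 = 1/(1+e^{-0.1040}) = 0.5260
P_3 = 1/(1+e^{-1.7600}) = 0.8532
L = (1−P_1) × (1−P_2) × P_3 = 0.3589 × 0.4740 × 0.8532 = 0.14517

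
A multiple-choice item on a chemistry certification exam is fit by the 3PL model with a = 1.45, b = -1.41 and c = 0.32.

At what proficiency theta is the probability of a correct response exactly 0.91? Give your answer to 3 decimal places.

P(theta) = c + (1 − c) · 1 / (1 + exp(−a(theta − b)))
Remove guessing floor: (0.91 − 0.32)/(1 − 0.32) = 0.8676
logit = ln(0.8676/0.1324) = 1.8803
theta = b + logit/(a) = -1.41 + 1.8803/1.4500 = -0.1132

-0.113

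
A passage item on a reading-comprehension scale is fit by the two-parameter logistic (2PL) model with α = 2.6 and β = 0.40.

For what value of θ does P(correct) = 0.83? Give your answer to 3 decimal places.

1.010

P(θ) = 1 / (1 + exp(−α(θ − β)))
logit = ln(0.8300/0.1700) = 1.5856
θ = β + logit/(α) = 0.40 + 1.5856/2.6000 = 1.0099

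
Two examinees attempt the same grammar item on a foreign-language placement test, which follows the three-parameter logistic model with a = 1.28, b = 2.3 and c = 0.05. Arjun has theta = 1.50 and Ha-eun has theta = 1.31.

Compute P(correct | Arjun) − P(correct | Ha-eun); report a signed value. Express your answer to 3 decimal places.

P(theta) = c + (1 − c) · 1 / (1 + exp(−a(theta − b)))
P(Arjun) = 0.3010  [exponent -1.0240]
P(Ha-eun) = 0.2588  [exponent -1.2672]
Difference = 0.3010 − 0.2588 = 0.0423

0.042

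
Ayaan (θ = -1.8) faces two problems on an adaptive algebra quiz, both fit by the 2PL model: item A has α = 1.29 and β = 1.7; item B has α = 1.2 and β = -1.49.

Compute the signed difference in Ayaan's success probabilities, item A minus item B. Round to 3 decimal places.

P(θ) = 1 / (1 + exp(−α(θ − β)))
P_A = 0.0108
P_B = 0.4081
P_A − P_B = -0.3972

-0.397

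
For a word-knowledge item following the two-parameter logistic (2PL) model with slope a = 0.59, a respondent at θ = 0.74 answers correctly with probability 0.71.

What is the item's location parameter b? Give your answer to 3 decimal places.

-0.778

P(θ) = 1 / (1 + exp(−a(θ − b)))
logit(0.71) = ln(0.71/0.29) = 0.8954
b = θ − logit/(a) = 0.74 − 0.8954/0.5900 = -0.7776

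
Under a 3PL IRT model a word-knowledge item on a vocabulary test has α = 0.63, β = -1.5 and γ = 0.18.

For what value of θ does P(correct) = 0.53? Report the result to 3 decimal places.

P(θ) = γ + (1 − γ) · 1 / (1 + exp(−α(θ − β)))
Remove guessing floor: (0.53 − 0.18)/(1 − 0.18) = 0.4268
logit = ln(0.4268/0.5732) = -0.2948
θ = β + logit/(α) = -1.5 + (-0.2948)/0.6300 = -1.9679

-1.968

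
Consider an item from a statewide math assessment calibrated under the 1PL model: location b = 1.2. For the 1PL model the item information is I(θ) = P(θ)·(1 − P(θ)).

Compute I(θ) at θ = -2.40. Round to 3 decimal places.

P = 1/(1+e^{3.6000}) = 0.0266
P(1−P) = 0.0266 × 0.9734 = 0.0259
I = P(1−P) = 0.02589

0.026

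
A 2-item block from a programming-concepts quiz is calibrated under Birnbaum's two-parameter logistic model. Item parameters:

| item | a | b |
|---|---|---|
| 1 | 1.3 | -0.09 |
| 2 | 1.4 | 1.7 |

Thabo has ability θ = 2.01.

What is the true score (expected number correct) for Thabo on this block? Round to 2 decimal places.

P(θ) = 1 / (1 + exp(−a(θ − b)))
P_1 = 1/(1+e^{-2.7300}) = 0.9388
P_2 = 1/(1+e^{-0.4340}) = 0.6068
E[score] = 0.9388 + 0.6068 = 1.5456

1.55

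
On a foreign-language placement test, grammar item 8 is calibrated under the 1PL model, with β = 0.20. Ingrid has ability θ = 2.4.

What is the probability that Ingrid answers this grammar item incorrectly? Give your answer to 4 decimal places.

0.0998

P(θ) = 1 / (1 + exp(−(θ − β)))
Exponent: (2.4 − 0.20) = 2.2000
1/(1 + e^{-2.2000}) = 0.9002
P = 0.9002
P(incorrect) = 1 − 0.9002 = 0.0998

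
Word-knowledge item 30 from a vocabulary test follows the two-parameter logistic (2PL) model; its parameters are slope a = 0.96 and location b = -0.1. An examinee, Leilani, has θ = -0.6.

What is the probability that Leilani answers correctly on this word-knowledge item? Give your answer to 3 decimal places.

P(θ) = 1 / (1 + exp(−a(θ − b)))
Exponent: 0.96 × (-0.6 − (-0.1)) = -0.4800
1/(1 + e^{0.4800}) = 0.3823

0.382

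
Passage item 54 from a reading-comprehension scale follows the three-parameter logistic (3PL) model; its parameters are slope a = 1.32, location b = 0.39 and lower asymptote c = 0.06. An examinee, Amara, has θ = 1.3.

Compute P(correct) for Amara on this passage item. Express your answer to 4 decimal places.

P(θ) = c + (1 − c) · 1 / (1 + exp(−a(θ − b)))
Exponent: 1.32 × (1.3 − 0.39) = 1.2012
1/(1 + e^{-1.2012}) = 0.7687
P = 0.06 + 0.94 × 0.7687 = 0.7826

0.7826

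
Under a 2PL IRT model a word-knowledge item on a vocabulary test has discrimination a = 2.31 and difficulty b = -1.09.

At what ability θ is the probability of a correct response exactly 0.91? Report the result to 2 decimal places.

P(θ) = 1 / (1 + exp(−a(θ − b)))
logit = ln(0.9100/0.0900) = 2.3136
θ = b + logit/(a) = -1.09 + 2.3136/2.3100 = -0.0884

-0.09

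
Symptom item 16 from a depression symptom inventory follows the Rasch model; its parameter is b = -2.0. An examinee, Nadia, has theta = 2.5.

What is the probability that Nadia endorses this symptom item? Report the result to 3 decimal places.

0.989

P(theta) = 1 / (1 + exp(−(theta − b)))
Exponent: (2.5 − (-2.0)) = 4.5000
1/(1 + e^{-4.5000}) = 0.9890
P = 0.9890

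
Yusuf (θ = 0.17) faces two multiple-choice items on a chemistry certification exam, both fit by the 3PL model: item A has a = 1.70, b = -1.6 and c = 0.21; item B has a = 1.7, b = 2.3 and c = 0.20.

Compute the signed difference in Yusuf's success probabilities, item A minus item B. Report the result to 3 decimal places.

0.742

P(θ) = c + (1 − c) · 1 / (1 + exp(−a(θ − b)))
P_A = 0.9629
P_B = 0.2208
P_A − P_B = 0.7420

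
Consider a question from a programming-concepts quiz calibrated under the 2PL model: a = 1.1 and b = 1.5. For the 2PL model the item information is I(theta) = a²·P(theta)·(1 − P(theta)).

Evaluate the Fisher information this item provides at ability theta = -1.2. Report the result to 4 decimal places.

0.0562

P = 1/(1+e^{2.9700}) = 0.0488
P(1−P) = 0.0488 × 0.9512 = 0.0464
I = a² × P(1−P) = 1.1² × 0.0464 = 0.05617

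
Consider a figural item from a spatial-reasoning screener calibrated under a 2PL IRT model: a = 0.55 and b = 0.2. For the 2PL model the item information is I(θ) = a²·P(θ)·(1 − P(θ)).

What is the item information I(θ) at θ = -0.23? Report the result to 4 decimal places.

P = 1/(1+e^{0.2365}) = 0.4411
P(1−P) = 0.4411 × 0.5589 = 0.2465
I = a² × P(1−P) = 0.55² × 0.2465 = 0.07458

0.0746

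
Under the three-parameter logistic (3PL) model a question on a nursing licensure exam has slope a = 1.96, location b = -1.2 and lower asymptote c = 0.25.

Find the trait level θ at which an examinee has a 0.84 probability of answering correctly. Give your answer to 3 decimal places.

P(θ) = c + (1 − c) · 1 / (1 + exp(−a(θ − b)))
Remove guessing floor: (0.84 − 0.25)/(1 − 0.25) = 0.7867
logit = ln(0.7867/0.2133) = 1.3049
θ = b + logit/(a) = -1.2 + 1.3049/1.9600 = -0.5342

-0.534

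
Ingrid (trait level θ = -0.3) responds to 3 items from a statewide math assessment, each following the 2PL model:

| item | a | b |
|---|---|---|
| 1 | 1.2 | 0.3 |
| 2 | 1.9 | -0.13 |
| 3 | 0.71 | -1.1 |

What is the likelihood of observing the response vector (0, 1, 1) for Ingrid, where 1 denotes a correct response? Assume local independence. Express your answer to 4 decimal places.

P(θ) = 1 / (1 + exp(−a(θ − b)))
P_1 = 1/(1+e^{0.7200}) = 0.3274
P_2 = 1/(1+e^{0.3230}) = 0.4199
P_3 = 1/(1+e^{-0.5680}) = 0.6383
L = (1−P_1) × P_2 × P_3 = 0.6726 × 0.4199 × 0.6383 = 0.18029

0.1803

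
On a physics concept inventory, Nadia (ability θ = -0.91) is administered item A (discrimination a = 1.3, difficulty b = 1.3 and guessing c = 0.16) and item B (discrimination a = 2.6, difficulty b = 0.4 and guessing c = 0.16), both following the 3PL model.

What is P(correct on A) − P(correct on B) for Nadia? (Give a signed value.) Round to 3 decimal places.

0.018

P(θ) = c + (1 − c) · 1 / (1 + exp(−a(θ − b)))
P_A = 0.2049
P_B = 0.1870
P_A − P_B = 0.0180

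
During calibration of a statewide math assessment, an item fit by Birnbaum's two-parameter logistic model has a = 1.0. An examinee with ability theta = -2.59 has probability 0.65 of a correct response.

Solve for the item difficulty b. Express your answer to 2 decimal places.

-3.21

P(theta) = 1 / (1 + exp(−a(theta − b)))
logit(0.65) = ln(0.65/0.35) = 0.6190
b = theta − logit/(a) = -2.59 − 0.6190/1.0000 = -3.2090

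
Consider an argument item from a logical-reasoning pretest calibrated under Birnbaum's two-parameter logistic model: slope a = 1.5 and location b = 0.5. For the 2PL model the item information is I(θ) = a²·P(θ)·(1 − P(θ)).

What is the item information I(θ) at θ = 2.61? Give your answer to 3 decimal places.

P = 1/(1+e^{-3.1650}) = 0.9595
P(1−P) = 0.9595 × 0.0405 = 0.0389
I = a² × P(1−P) = 1.5² × 0.0389 = 0.08744

0.087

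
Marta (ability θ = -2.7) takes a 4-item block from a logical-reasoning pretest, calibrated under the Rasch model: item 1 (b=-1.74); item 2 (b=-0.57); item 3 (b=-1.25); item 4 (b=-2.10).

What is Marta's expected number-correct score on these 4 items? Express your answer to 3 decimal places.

P(θ) = 1 / (1 + exp(−(θ − b)))
P_1 = 1/(1+e^{0.9600}) = 0.2769
P_2 = 1/(1+e^{2.1300}) = 0.1062
P_3 = 1/(1+e^{1.4500}) = 0.1900
P_4 = 1/(1+e^{0.6000}) = 0.3543
E[score] = 0.2769 + 0.1062 + 0.1900 + 0.3543 = 0.9274

0.927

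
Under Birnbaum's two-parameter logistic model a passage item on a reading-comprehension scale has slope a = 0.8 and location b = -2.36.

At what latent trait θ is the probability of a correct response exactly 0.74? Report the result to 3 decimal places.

P(θ) = 1 / (1 + exp(−a(θ − b)))
logit = ln(0.7400/0.2600) = 1.0460
θ = b + logit/(a) = -2.36 + 1.0460/0.8000 = -1.0525

-1.053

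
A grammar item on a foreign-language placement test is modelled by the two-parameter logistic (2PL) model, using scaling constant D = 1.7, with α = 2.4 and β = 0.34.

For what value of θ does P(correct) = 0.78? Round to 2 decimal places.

P(θ) = 1 / (1 + exp(−D·α(θ − β)))
logit = ln(0.7800/0.2200) = 1.2657
θ = β + logit/(1.7·α) = 0.34 + 1.2657/4.0800 = 0.6502

0.65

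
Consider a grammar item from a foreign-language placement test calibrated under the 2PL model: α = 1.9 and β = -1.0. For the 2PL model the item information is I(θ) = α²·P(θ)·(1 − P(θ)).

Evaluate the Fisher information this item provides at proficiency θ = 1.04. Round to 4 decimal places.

0.0718

P = 1/(1+e^{-3.8760}) = 0.9797
P(1−P) = 0.9797 × 0.0203 = 0.0199
I = α² × P(1−P) = 1.9² × 0.0199 = 0.07184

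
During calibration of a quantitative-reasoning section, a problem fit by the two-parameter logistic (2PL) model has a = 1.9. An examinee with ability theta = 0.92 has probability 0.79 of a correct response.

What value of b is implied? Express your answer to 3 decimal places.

P(theta) = 1 / (1 + exp(−a(theta − b)))
logit(0.79) = ln(0.79/0.21) = 1.3249
b = theta − logit/(a) = 0.92 − 1.3249/1.9000 = 0.2227

0.223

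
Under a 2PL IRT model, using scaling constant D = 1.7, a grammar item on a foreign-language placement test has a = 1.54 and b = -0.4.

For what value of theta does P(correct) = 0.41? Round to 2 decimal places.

P(theta) = 1 / (1 + exp(−D·a(theta − b)))
logit = ln(0.4100/0.5900) = -0.3640
theta = b + logit/(1.7·a) = -0.4 + (-0.3640)/2.6180 = -0.5390

-0.54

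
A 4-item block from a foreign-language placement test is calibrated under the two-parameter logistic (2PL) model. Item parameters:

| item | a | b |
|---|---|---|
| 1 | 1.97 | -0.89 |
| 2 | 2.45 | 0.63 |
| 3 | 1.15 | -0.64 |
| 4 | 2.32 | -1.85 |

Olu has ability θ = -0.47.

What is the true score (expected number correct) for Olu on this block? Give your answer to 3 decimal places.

P(θ) = 1 / (1 + exp(−a(θ − b)))
P_1 = 1/(1+e^{-0.8274}) = 0.6958
P_2 = 1/(1+e^{2.6950}) = 0.0633
P_3 = 1/(1+e^{-0.1955}) = 0.5487
P_4 = 1/(1+e^{-3.2016}) = 0.9609
E[score] = 0.6958 + 0.0633 + 0.5487 + 0.9609 = 2.2687

2.269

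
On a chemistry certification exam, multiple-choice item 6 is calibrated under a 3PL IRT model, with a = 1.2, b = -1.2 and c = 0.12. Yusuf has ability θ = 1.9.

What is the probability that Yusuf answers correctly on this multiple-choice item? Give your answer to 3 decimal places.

0.979

P(θ) = c + (1 − c) · 1 / (1 + exp(−a(θ − b)))
Exponent: 1.2 × (1.9 − (-1.2)) = 3.7200
1/(1 + e^{-3.7200}) = 0.9763
P = 0.12 + 0.88 × 0.9763 = 0.9792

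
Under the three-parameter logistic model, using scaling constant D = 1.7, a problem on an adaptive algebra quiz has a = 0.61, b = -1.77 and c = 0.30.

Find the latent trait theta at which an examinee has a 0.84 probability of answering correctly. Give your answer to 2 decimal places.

P(theta) = c + (1 − c) · 1 / (1 + exp(−D·a(theta − b)))
Remove guessing floor: (0.84 − 0.30)/(1 − 0.30) = 0.7714
logit = ln(0.7714/0.2286) = 1.2164
theta = b + logit/(1.7·a) = -1.77 + 1.2164/1.0370 = -0.5970

-0.60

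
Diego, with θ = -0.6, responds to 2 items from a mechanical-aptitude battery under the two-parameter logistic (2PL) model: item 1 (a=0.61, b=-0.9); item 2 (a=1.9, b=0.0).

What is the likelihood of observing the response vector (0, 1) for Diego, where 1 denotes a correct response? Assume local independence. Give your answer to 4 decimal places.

0.1101

P(θ) = 1 / (1 + exp(−a(θ − b)))
P_1 = 1/(1+e^{-0.1830}) = 0.5456
P_2 = 1/(1+e^{1.1400}) = 0.2423
L = (1−P_1) × P_2 = 0.4544 × 0.2423 = 0.11010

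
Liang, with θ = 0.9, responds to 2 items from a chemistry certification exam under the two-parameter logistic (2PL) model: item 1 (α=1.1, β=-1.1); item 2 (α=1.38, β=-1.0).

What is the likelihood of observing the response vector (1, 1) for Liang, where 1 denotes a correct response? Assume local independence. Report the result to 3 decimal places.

P(θ) = 1 / (1 + exp(−α(θ − β)))
P_1 = 1/(1+e^{-2.2000}) = 0.9002
P_2 = 1/(1+e^{-2.6220}) = 0.9323
L = P_1 × P_2 = 0.9002 × 0.9323 = 0.83927

0.839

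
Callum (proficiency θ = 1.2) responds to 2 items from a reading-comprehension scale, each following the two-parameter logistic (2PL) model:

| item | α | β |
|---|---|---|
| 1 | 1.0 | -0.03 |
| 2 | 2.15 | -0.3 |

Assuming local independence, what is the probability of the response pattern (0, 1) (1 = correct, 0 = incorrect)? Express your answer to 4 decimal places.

0.2175

P(θ) = 1 / (1 + exp(−α(θ − β)))
P_1 = 1/(1+e^{-1.2300}) = 0.7738
P_2 = 1/(1+e^{-3.2250}) = 0.9618
L = (1−P_1) × P_2 = 0.2262 × 0.9618 = 0.21753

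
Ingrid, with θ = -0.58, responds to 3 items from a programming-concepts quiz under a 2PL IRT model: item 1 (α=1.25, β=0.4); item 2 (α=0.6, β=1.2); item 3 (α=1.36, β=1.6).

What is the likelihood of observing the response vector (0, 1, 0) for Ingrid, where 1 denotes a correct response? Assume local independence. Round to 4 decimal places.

P(θ) = 1 / (1 + exp(−α(θ − β)))
P_1 = 1/(1+e^{1.2250}) = 0.2271
P_2 = 1/(1+e^{1.0680}) = 0.2558
P_3 = 1/(1+e^{2.9648}) = 0.0490
L = (1−P_1) × P_2 × (1−P_3) = 0.7729 × 0.2558 × 0.9510 = 0.18801

0.1880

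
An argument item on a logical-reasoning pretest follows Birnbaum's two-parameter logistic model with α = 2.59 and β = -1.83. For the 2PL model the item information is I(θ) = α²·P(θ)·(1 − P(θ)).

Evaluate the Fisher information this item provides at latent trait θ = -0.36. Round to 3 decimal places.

P = 1/(1+e^{-3.8073}) = 0.9783
P(1−P) = 0.9783 × 0.0217 = 0.0213
I = α² × P(1−P) = 2.59² × 0.0213 = 0.14257

0.143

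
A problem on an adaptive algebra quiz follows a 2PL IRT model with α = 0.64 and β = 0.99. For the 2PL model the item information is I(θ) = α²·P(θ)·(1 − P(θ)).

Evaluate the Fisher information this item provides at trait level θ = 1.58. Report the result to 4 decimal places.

P = 1/(1+e^{-0.3776}) = 0.5933
P(1−P) = 0.5933 × 0.4067 = 0.2413
I = α² × P(1−P) = 0.64² × 0.2413 = 0.09883

0.0988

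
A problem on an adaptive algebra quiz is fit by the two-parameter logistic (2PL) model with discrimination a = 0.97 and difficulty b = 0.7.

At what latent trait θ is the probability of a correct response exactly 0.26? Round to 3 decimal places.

-0.378

P(θ) = 1 / (1 + exp(−a(θ − b)))
logit = ln(0.2600/0.7400) = -1.0460
θ = b + logit/(a) = 0.7 + (-1.0460)/0.9700 = -0.3783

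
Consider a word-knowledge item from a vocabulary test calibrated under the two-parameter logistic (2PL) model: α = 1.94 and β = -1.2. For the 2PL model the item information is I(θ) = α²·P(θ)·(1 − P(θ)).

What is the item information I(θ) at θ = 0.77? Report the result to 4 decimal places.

P = 1/(1+e^{-3.8218}) = 0.9786
P(1−P) = 0.9786 × 0.0214 = 0.0210
I = α² × P(1−P) = 1.94² × 0.0210 = 0.07889

0.0789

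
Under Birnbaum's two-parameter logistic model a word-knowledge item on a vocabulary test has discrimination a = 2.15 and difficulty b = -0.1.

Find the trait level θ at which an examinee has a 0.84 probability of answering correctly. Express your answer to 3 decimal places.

P(θ) = 1 / (1 + exp(−a(θ − b)))
logit = ln(0.8400/0.1600) = 1.6582
θ = b + logit/(a) = -0.1 + 1.6582/2.1500 = 0.6713

0.671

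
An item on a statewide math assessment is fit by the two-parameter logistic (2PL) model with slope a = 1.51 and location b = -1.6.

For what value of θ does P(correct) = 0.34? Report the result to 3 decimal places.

-2.039

P(θ) = 1 / (1 + exp(−a(θ − b)))
logit = ln(0.3400/0.6600) = -0.6633
θ = b + logit/(a) = -1.6 + (-0.6633)/1.5100 = -2.0393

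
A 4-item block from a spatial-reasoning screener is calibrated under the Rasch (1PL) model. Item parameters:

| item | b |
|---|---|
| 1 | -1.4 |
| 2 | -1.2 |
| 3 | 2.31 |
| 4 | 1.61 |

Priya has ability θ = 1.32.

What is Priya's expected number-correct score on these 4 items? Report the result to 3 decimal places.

2.563

P(θ) = 1 / (1 + exp(−(θ − b)))
P_1 = 1/(1+e^{-2.7200}) = 0.9382
P_2 = 1/(1+e^{-2.5200}) = 0.9255
P_3 = 1/(1+e^{0.9900}) = 0.2709
P_4 = 1/(1+e^{0.2900}) = 0.4280
E[score] = 0.9382 + 0.9255 + 0.2709 + 0.4280 = 2.5626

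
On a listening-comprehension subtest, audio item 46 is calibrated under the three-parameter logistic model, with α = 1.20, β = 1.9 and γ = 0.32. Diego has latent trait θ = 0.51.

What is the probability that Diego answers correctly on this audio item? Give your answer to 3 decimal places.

0.428

P(θ) = γ + (1 − γ) · 1 / (1 + exp(−α(θ − β)))
Exponent: 1.20 × (0.51 − 1.9) = -1.6680
1/(1 + e^{1.6680}) = 0.1587
P = 0.32 + 0.68 × 0.1587 = 0.4279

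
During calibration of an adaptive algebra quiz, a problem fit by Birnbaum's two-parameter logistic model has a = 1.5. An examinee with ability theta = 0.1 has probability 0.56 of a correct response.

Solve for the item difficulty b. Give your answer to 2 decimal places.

P(theta) = 1 / (1 + exp(−a(theta − b)))
logit(0.56) = ln(0.56/0.44) = 0.2412
b = theta − logit/(a) = 0.1 − 0.2412/1.5000 = -0.0608

-0.06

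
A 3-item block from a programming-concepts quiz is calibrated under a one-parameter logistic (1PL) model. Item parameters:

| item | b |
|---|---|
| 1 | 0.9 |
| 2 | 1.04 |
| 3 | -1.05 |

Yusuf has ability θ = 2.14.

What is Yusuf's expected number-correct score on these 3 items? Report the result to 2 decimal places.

P(θ) = 1 / (1 + exp(−(θ − b)))
P_1 = 1/(1+e^{-1.2400}) = 0.7756
P_2 = 1/(1+e^{-1.1000}) = 0.7503
P_3 = 1/(1+e^{-3.1900}) = 0.9605
E[score] = 0.7756 + 0.7503 + 0.9605 = 2.4863

2.49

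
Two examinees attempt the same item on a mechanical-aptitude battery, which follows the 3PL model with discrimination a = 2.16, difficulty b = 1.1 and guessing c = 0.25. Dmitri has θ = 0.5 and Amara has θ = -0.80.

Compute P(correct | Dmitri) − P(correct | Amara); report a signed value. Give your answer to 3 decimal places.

P(θ) = c + (1 − c) · 1 / (1 + exp(−a(θ − b)))
P(Dmitri) = 0.4111  [exponent -1.2960]
P(Amara) = 0.2622  [exponent -4.1040]
Difference = 0.4111 − 0.2622 = 0.1490

0.149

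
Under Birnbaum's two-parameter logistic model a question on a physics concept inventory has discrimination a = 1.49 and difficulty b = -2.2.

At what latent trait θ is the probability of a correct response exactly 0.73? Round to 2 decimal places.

P(θ) = 1 / (1 + exp(−a(θ − b)))
logit = ln(0.7300/0.2700) = 0.9946
θ = b + logit/(a) = -2.2 + 0.9946/1.4900 = -1.5325

-1.53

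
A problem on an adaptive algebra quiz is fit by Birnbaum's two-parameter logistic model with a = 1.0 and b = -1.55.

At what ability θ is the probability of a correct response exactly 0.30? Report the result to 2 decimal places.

P(θ) = 1 / (1 + exp(−a(θ − b)))
logit = ln(0.3000/0.7000) = -0.8473
θ = b + logit/(a) = -1.55 + (-0.8473)/1.0000 = -2.3973

-2.40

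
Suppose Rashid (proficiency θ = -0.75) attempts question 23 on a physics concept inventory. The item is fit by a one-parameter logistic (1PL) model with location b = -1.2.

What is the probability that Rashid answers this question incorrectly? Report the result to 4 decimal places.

P(θ) = 1 / (1 + exp(−(θ − b)))
Exponent: (-0.75 − (-1.2)) = 0.4500
1/(1 + e^{-0.4500}) = 0.6106
P = 0.6106
P(incorrect) = 1 − 0.6106 = 0.3894

0.3894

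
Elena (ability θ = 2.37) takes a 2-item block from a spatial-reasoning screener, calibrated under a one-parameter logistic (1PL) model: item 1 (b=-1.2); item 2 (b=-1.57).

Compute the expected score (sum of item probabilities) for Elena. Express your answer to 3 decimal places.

P(θ) = 1 / (1 + exp(−(θ − b)))
P_1 = 1/(1+e^{-3.5700}) = 0.9726
P_2 = 1/(1+e^{-3.9400}) = 0.9809
E[score] = 0.9726 + 0.9809 = 1.9535

1.954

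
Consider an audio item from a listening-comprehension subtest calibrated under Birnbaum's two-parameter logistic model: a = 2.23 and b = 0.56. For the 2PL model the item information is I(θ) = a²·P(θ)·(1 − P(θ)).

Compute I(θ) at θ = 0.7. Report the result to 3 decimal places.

1.213

P = 1/(1+e^{-0.3122}) = 0.5774
P(1−P) = 0.5774 × 0.4226 = 0.2440
I = a² × P(1−P) = 2.23² × 0.2440 = 1.21342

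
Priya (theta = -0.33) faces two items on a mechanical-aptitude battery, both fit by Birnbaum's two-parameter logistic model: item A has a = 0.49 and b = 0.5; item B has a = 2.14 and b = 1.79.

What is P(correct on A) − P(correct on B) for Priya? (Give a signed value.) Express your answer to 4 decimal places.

0.3891

P(theta) = 1 / (1 + exp(−a(theta − b)))
P_A = 0.3997
P_B = 0.0106
P_A − P_B = 0.3891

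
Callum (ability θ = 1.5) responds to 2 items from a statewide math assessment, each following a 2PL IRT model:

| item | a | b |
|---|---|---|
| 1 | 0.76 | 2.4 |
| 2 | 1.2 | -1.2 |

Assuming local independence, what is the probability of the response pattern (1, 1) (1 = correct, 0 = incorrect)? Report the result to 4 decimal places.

P(θ) = 1 / (1 + exp(−a(θ − b)))
P_1 = 1/(1+e^{0.6840}) = 0.3354
P_2 = 1/(1+e^{-3.2400}) = 0.9623
L = P_1 × P_2 = 0.3354 × 0.9623 = 0.32273

0.3227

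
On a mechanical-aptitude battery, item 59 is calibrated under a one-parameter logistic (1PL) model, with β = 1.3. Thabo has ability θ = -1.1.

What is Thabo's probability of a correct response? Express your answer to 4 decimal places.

0.0832

P(θ) = 1 / (1 + exp(−(θ − β)))
Exponent: (-1.1 − 1.3) = -2.4000
1/(1 + e^{2.4000}) = 0.0832
P = 0.0832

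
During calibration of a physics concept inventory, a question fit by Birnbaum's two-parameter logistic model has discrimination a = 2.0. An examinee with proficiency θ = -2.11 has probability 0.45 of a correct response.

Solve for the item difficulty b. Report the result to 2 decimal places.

-2.01

P(θ) = 1 / (1 + exp(−a(θ − b)))
logit(0.45) = ln(0.45/0.55) = -0.2007
b = θ − logit/(a) = -2.11 − (-0.2007)/2.0000 = -2.0097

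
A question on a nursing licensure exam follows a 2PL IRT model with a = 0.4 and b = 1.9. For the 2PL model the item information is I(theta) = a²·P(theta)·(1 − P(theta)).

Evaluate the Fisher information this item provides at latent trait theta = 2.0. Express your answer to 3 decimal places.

0.040

P = 1/(1+e^{-0.0400}) = 0.5100
P(1−P) = 0.5100 × 0.4900 = 0.2499
I = a² × P(1−P) = 0.4² × 0.2499 = 0.03998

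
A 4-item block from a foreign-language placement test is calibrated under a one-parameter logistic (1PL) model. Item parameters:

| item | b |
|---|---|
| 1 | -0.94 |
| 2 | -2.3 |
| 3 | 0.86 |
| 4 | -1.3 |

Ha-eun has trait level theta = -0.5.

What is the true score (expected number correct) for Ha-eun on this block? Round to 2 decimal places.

P(theta) = 1 / (1 + exp(−(theta − b)))
P_1 = 1/(1+e^{-0.4400}) = 0.6083
P_2 = 1/(1+e^{-1.8000}) = 0.8581
P_3 = 1/(1+e^{1.3600}) = 0.2042
P_4 = 1/(1+e^{-0.8000}) = 0.6900
E[score] = 0.6083 + 0.8581 + 0.2042 + 0.6900 = 2.3606

2.36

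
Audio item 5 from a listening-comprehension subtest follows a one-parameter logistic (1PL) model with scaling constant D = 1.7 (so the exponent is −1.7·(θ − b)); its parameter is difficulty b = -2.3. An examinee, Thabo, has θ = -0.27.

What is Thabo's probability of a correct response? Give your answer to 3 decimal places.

P(θ) = 1 / (1 + exp(−D·(θ − b)))
Exponent: 1.7 × (-0.27 − (-2.3)) = 3.4510
1/(1 + e^{-3.4510}) = 0.9693
P = 0.9693

0.969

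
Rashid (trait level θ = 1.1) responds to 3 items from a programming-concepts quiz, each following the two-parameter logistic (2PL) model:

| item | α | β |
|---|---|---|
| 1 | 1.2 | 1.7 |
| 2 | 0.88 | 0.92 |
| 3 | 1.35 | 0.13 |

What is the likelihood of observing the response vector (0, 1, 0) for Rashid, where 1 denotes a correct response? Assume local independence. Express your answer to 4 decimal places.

0.0771

P(θ) = 1 / (1 + exp(−α(θ − β)))
P_1 = 1/(1+e^{0.7200}) = 0.3274
P_2 = 1/(1+e^{-0.1584}) = 0.5395
P_3 = 1/(1+e^{-1.3095}) = 0.7874
L = (1−P_1) × P_2 × (1−P_3) = 0.6726 × 0.5395 × 0.2126 = 0.07714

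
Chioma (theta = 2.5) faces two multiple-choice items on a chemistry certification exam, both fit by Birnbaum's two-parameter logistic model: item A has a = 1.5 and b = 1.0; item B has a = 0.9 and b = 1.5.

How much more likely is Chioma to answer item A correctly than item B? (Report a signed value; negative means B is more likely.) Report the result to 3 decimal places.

P(theta) = 1 / (1 + exp(−a(theta − b)))
P_A = 0.9047
P_B = 0.7109
P_A − P_B = 0.1937

0.194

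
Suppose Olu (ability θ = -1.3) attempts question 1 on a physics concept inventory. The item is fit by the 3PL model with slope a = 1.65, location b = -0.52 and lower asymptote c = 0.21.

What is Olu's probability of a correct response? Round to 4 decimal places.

0.3809

P(θ) = c + (1 − c) · 1 / (1 + exp(−a(θ − b)))
Exponent: 1.65 × (-1.3 − (-0.52)) = -1.2870
1/(1 + e^{1.2870}) = 0.2164
P = 0.21 + 0.79 × 0.2164 = 0.3809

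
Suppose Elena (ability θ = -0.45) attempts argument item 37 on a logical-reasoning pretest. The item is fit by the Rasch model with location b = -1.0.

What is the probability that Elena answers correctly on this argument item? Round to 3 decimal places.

0.634

P(θ) = 1 / (1 + exp(−(θ − b)))
Exponent: (-0.45 − (-1.0)) = 0.5500
1/(1 + e^{-0.5500}) = 0.6341
P = 0.6341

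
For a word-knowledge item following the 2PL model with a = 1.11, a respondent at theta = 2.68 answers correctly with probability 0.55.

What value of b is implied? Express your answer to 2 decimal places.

2.50

P(theta) = 1 / (1 + exp(−a(theta − b)))
logit(0.55) = ln(0.55/0.45) = 0.2007
b = theta − logit/(a) = 2.68 − 0.2007/1.1100 = 2.4992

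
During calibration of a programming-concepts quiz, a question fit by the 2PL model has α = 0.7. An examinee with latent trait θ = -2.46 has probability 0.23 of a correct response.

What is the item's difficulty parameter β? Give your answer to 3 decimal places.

-0.734

P(θ) = 1 / (1 + exp(−α(θ − β)))
logit(0.23) = ln(0.23/0.77) = -1.2083
β = θ − logit/(α) = -2.46 − (-1.2083)/0.7000 = -0.7338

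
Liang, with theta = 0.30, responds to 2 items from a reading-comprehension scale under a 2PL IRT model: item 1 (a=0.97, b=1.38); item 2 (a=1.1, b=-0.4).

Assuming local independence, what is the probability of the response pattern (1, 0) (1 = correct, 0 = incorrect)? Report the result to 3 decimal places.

P(theta) = 1 / (1 + exp(−a(theta − b)))
P_1 = 1/(1+e^{1.0476}) = 0.2597
P_2 = 1/(1+e^{-0.7700}) = 0.6835
L = P_1 × (1−P_2) = 0.2597 × 0.3165 = 0.08219

0.082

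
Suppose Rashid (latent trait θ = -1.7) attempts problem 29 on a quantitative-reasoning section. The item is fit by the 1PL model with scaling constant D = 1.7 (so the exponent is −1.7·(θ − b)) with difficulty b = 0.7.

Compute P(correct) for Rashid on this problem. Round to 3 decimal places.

0.017

P(θ) = 1 / (1 + exp(−D·(θ − b)))
Exponent: 1.7 × (-1.7 − 0.7) = -4.0800
1/(1 + e^{4.0800}) = 0.0166
P = 0.0166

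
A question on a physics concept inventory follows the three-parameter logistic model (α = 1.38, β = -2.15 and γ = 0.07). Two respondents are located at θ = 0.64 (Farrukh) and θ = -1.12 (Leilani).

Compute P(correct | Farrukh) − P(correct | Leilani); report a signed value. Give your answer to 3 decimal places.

P(θ) = γ + (1 − γ) · 1 / (1 + exp(−α(θ − β)))
P(Farrukh) = 0.9806  [exponent 3.8502]
P(Leilani) = 0.8192  [exponent 1.4214]
Difference = 0.9806 − 0.8192 = 0.1615

0.161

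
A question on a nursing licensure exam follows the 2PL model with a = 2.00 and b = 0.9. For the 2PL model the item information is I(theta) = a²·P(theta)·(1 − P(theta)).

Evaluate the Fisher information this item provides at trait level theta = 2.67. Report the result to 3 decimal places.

0.110

P = 1/(1+e^{-3.5400}) = 0.9718
P(1−P) = 0.9718 × 0.0282 = 0.0274
I = a² × P(1−P) = 2.00² × 0.0274 = 0.10960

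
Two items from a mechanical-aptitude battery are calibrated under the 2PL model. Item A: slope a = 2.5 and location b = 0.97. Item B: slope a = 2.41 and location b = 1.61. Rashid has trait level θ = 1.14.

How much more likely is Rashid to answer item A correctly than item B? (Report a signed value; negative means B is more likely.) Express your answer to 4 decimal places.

0.3610

P(θ) = 1 / (1 + exp(−a(θ − b)))
P_A = 0.6047
P_B = 0.2437
P_A − P_B = 0.3610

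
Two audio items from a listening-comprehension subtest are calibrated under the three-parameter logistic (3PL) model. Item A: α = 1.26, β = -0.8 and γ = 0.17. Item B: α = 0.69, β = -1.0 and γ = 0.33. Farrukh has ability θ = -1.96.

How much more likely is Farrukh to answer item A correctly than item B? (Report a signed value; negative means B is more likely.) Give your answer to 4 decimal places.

P(θ) = γ + (1 − γ) · 1 / (1 + exp(−α(θ − β)))
P_A = 0.3262
P_B = 0.5579
P_A − P_B = -0.2317

-0.2317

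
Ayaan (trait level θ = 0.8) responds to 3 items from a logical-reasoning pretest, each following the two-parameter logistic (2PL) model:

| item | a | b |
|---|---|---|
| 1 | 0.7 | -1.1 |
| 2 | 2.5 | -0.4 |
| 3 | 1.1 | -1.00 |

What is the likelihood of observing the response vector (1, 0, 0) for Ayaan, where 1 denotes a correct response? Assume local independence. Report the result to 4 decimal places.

P(θ) = 1 / (1 + exp(−a(θ − b)))
P_1 = 1/(1+e^{-1.3300}) = 0.7908
P_2 = 1/(1+e^{-3.0000}) = 0.9526
P_3 = 1/(1+e^{-1.9800}) = 0.8787
L = P_1 × (1−P_2) × (1−P_3) = 0.7908 × 0.0474 × 0.1213 = 0.00455

0.0046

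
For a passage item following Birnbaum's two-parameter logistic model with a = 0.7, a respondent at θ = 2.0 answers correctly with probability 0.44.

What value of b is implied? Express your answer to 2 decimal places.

P(θ) = 1 / (1 + exp(−a(θ − b)))
logit(0.44) = ln(0.44/0.56) = -0.2412
b = θ − logit/(a) = 2.0 − (-0.2412)/0.7000 = 2.3445

2.34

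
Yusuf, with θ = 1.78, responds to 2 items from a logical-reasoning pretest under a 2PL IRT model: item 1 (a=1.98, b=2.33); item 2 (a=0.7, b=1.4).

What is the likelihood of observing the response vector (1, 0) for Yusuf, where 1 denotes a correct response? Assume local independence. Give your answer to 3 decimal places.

0.109

P(θ) = 1 / (1 + exp(−a(θ − b)))
P_1 = 1/(1+e^{1.0890}) = 0.2518
P_2 = 1/(1+e^{-0.2660}) = 0.5661
L = P_1 × (1−P_2) = 0.2518 × 0.4339 = 0.10926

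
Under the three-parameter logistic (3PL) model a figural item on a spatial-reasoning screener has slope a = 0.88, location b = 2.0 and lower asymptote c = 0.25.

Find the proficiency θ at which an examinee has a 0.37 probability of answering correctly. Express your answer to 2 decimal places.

0.12

P(θ) = c + (1 − c) · 1 / (1 + exp(−a(θ − b)))
Remove guessing floor: (0.37 − 0.25)/(1 − 0.25) = 0.1600
logit = ln(0.1600/0.8400) = -1.6582
θ = b + logit/(a) = 2.0 + (-1.6582)/0.8800 = 0.1156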